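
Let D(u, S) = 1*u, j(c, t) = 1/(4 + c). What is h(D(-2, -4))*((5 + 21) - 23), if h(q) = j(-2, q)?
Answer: 3/2 ≈ 1.5000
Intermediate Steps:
D(u, S) = u
h(q) = 1/2 (h(q) = 1/(4 - 2) = 1/2)
h(D(-2, -4))*((5 + 21) - 23) = ((5 + 21) - 23)/2 = (26 - 23)/2 = (1/2)*3 = 3/2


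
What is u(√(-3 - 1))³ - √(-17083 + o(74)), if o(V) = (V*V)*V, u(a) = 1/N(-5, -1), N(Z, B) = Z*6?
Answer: -1/27000 - √388141 ≈ -623.01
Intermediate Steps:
N(Z, B) = 6*Z
u(a) = -1/30 (u(a) = 1/(6*(-5)) = 1/(-30) = -1/30)
o(V) = V³ (o(V) = V²*V = V³)
u(√(-3 - 1))³ - √(-17083 + o(74)) = (-1/30)³ - √(-17083 + 74³) = -1/27000 - √(-17083 + 405224) = -1/27000 - √388141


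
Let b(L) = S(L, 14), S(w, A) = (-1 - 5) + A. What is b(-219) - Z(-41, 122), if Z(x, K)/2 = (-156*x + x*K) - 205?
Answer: -2370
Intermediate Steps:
Z(x, K) = -410 - 312*x + 2*K*x (Z(x, K) = 2*((-156*x + x*K) - 205) = 2*((-156*x + K*x) - 205) = 2*(-205 - 156*x + K*x) = -410 - 312*x + 2*K*x)
S(w, A) = -6 + A
b(L) = 8 (b(L) = -6 + 14 = 8)
b(-219) - Z(-41, 122) = 8 - (-410 - 312*(-41) + 2*122*(-41)) = 8 - (-410 + 12792 - 10004) = 8 - 1*2378 = 8 - 2378 = -2370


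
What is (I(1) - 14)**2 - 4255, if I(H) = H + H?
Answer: -4111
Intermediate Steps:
I(H) = 2*H
(I(1) - 14)**2 - 4255 = (2*1 - 14)**2 - 4255 = (2 - 14)**2 - 4255 = (-12)**2 - 4255 = 144 - 4255 = -4111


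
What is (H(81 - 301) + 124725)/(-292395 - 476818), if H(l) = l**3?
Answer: 10523275/769213 ≈ 13.681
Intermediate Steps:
(H(81 - 301) + 124725)/(-292395 - 476818) = ((81 - 301)**3 + 124725)/(-292395 - 476818) = ((-220)**3 + 124725)/(-769213) = (-10648000 + 124725)*(-1/769213) = -10523275*(-1/769213) = 10523275/769213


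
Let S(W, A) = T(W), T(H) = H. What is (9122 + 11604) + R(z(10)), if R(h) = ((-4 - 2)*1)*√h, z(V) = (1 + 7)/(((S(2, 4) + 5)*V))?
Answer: 20726 - 12*√35/35 ≈ 20724.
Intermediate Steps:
S(W, A) = W
z(V) = 8/(7*V) (z(V) = (1 + 7)/(((2 + 5)*V)) = 8/((7*V)) = 8*(1/(7*V)) = 8/(7*V))
R(h) = -6*√h (R(h) = (-6*1)*√h = -6*√h)
(9122 + 11604) + R(z(10)) = (9122 + 11604) - 6*2*√35/35 = 20726 - 6*2*√35/35 = 20726 - 12*√35/35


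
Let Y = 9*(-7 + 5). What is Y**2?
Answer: 324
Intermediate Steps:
Y = -18 (Y = 9*(-2) = -18)
Y**2 = (-18)**2 = 324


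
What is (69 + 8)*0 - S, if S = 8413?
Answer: -8413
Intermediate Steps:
(69 + 8)*0 - S = (69 + 8)*0 - 1*8413 = 77*0 - 8413 = 0 - 8413 = -8413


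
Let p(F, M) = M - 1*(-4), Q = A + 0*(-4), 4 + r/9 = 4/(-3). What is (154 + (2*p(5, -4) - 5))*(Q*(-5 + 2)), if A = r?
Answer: 21456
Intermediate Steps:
r = -48 (r = -36 + 9*(4/(-3)) = -36 + 9*(4*(-⅓)) = -36 + 9*(-4/3) = -36 - 12 = -48)
A = -48
Q = -48 (Q = -48 + 0*(-4) = -48 + 0 = -48)
p(F, M) = 4 + M (p(F, M) = M + 4 = 4 + M)
(154 + (2*p(5, -4) - 5))*(Q*(-5 + 2)) = (154 + (2*(4 - 4) - 5))*(-48*(-5 + 2)) = (154 + (2*0 - 5))*(-48*(-3)) = (154 + (0 - 5))*144 = (154 - 5)*144 = 149*144 = 21456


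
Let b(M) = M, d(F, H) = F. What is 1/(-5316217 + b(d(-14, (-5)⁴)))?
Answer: -1/5316231 ≈ -1.8810e-7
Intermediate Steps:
1/(-5316217 + b(d(-14, (-5)⁴))) = 1/(-5316217 - 14) = 1/(-5316231) = -1/5316231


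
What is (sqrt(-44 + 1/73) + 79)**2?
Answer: 452382/73 + 2054*I*sqrt(1387)/73 ≈ 6197.0 + 1047.9*I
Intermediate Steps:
(sqrt(-44 + 1/73) + 79)**2 = (sqrt(-3211/73) + 79)**2 = (13*I*sqrt(1387)/73 + 79)**2 = (79 + 13*I*sqrt(1387)/73)**2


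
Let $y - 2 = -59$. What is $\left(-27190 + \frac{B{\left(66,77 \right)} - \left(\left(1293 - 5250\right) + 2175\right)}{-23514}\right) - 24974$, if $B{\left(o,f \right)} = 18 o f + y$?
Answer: $- \frac{408892499}{7838} \approx -52168.0$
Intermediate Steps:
$y = -57$ ($y = 2 - 59 = -57$)
$B{\left(o,f \right)} = -57 + 18 f o$ ($B{\left(o,f \right)} = 18 o f - 57 = 18 f o - 57 = -57 + 18 f o$)
$\left(-27190 + \frac{B{\left(66,77 \right)} - \left(\left(1293 - 5250\right) + 2175\right)}{-23514}\right) - 24974 = \left(-27190 + \frac{\left(-57 + 18 \cdot 77 \cdot 66\right) - \left(\left(1293 - 5250\right) + 2175\right)}{-23514}\right) - 24974 = \left(-27190 + \left(\left(-57 + 91476\right) - \left(-3957 + 2175\right)\right) \left(- \frac{1}{23514}\right)\right) - 24974 = \left(-27190 + \left(91419 - -1782\right) \left(- \frac{1}{23514}\right)\right) - 24974 = \left(-27190 + \left(91419 + 1782\right) \left(- \frac{1}{23514}\right)\right) - 24974 = \left(-27190 + 93201 \left(- \frac{1}{23514}\right)\right) - 24974 = \left(-27190 - \frac{31067}{7838}\right) - 24974 = - \frac{213146287}{7838} - 24974 = - \frac{408892499}{7838}$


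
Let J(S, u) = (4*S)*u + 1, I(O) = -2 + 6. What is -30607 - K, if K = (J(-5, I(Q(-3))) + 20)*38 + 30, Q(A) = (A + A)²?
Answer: -28395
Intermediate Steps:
Q(A) = 4*A² (Q(A) = (2*A)² = 4*A²)
I(O) = 4
J(S, u) = 1 + 4*S*u (J(S, u) = 4*S*u + 1 = 1 + 4*S*u)
K = -2212 (K = ((1 + 4*(-5)*4) + 20)*38 + 30 = ((1 - 80) + 20)*38 + 30 = (-79 + 20)*38 + 30 = -59*38 + 30 = -2242 + 30 = -2212)
-30607 - K = -30607 - 1*(-2212) = -30607 + 2212 = -28395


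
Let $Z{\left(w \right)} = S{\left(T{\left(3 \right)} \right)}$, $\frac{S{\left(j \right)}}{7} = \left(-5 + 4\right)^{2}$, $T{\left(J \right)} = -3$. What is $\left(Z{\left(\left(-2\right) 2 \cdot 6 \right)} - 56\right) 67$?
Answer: $-3283$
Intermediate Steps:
$S{\left(j \right)} = 7$ ($S{\left(j \right)} = 7 \left(-5 + 4\right)^{2} = 7 \left(-1\right)^{2} = 7 \cdot 1 = 7$)
$Z{\left(w \right)} = 7$
$\left(Z{\left(\left(-2\right) 2 \cdot 6 \right)} - 56\right) 67 = \left(7 - 56\right) 67 = \left(-49\right) 67 = -3283$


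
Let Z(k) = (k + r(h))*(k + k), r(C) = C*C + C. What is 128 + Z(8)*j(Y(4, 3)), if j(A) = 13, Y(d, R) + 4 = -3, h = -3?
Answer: 3040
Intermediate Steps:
r(C) = C + C² (r(C) = C² + C = C + C²)
Y(d, R) = -7 (Y(d, R) = -4 - 3 = -7)
Z(k) = 2*k*(6 + k) (Z(k) = (k - 3*(1 - 3))*(k + k) = (k - 3*(-2))*(2*k) = (k + 6)*(2*k) = (6 + k)*(2*k) = 2*k*(6 + k))
128 + Z(8)*j(Y(4, 3)) = 128 + (2*8*(6 + 8))*13 = 128 + (2*8*14)*13 = 128 + 224*13 = 128 + 2912 = 3040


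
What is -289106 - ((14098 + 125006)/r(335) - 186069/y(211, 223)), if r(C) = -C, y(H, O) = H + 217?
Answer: -41330148653/143380 ≈ -2.8826e+5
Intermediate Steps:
y(H, O) = 217 + H
-289106 - ((14098 + 125006)/r(335) - 186069/y(211, 223)) = -289106 - ((14098 + 125006)/((-1*335)) - 186069/(217 + 211)) = -289106 - (139104/(-335) - 186069/428) = -289106 - (139104*(-1/335) - 186069*1/428) = -289106 - (-139104/335 - 186069/428) = -289106 - 1*(-121869627/143380) = -289106 + 121869627/143380 = -41330148653/143380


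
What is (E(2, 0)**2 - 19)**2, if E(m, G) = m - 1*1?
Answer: 324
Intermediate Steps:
E(m, G) = -1 + m (E(m, G) = m - 1 = -1 + m)
(E(2, 0)**2 - 19)**2 = ((-1 + 2)**2 - 19)**2 = (1**2 - 19)**2 = (1 - 19)**2 = (-18)**2 = 324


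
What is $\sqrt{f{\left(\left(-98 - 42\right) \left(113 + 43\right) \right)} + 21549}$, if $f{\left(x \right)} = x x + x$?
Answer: $\sqrt{476985309} \approx 21840.0$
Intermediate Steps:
$f{\left(x \right)} = x + x^{2}$ ($f{\left(x \right)} = x^{2} + x = x + x^{2}$)
$\sqrt{f{\left(\left(-98 - 42\right) \left(113 + 43\right) \right)} + 21549} = \sqrt{\left(-98 - 42\right) \left(113 + 43\right) \left(1 + \left(-98 - 42\right) \left(113 + 43\right)\right) + 21549} = \sqrt{\left(-140\right) 156 \left(1 - 21840\right) + 21549} = \sqrt{- 21840 \left(1 - 21840\right) + 21549} = \sqrt{\left(-21840\right) \left(-21839\right) + 21549} = \sqrt{476963760 + 21549} = \sqrt{476985309}$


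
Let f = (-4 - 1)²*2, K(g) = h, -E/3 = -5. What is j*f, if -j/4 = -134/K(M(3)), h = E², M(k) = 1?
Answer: 1072/9 ≈ 119.11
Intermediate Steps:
E = 15 (E = -3*(-5) = 15)
h = 225 (h = 15² = 225)
K(g) = 225
j = 536/225 (j = -(-536)/225 = -4*(-134/225) = 536/225 ≈ 2.3822)
f = 50 (f = (-5)²*2 = 25*2 = 50)
j*f = (536/225)*50 = 1072/9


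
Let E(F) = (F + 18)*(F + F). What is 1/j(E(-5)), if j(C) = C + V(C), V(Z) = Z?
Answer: -1/260 ≈ -0.0038462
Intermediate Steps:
E(F) = 2*F*(18 + F) (E(F) = (18 + F)*(2*F) = 2*F*(18 + F))
j(C) = 2*C (j(C) = C + C = 2*C)
1/j(E(-5)) = 1/(2*(2*(-5)*(18 - 5))) = 1/(2*(2*(-5)*13)) = 1/(2*(-130)) = 1/(-260) = -1/260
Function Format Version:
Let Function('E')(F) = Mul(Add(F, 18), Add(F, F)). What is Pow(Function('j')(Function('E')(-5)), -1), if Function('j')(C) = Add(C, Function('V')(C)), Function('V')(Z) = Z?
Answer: Rational(-1, 260) ≈ -0.0038462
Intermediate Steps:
Function('E')(F) = Mul(2, F, Add(18, F)) (Function('E')(F) = Mul(Add(18, F), Mul(2, F)) = Mul(2, F, Add(18, F)))
Function('j')(C) = Mul(2, C) (Function('j')(C) = Add(C, C) = Mul(2, C))
Pow(Function('j')(Function('E')(-5)), -1) = Pow(Mul(2, Mul(2, -5, Add(18, -5))), -1) = Pow(Mul(2, Mul(2, -5, 13)), -1) = Pow(Mul(2, -130), -1) = Pow(-260, -1) = Rational(-1, 260)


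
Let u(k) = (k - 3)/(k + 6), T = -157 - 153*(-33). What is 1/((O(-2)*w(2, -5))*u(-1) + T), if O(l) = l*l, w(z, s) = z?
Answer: 5/24428 ≈ 0.00020468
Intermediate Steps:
T = 4892 (T = -157 + 5049 = 4892)
u(k) = (-3 + k)/(6 + k)
O(l) = l²
1/((O(-2)*w(2, -5))*u(-1) + T) = 1/(((-2)²*2)*((-3 - 1)/(6 - 1)) + 4892) = 1/((4*2)*(-4/5) + 4892) = 1/(8*((⅕)*(-4)) + 4892) = 1/(8*(-⅘) + 4892) = 1/(-32/5 + 4892) = 1/(24428/5) = 5/24428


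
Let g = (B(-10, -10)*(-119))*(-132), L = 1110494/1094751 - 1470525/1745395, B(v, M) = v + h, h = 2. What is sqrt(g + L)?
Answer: I*sqrt(41614994700768944296684165)/18197837349 ≈ 354.49*I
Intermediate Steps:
B(v, M) = 2 + v (B(v, M) = v + 2 = 2 + v)
L = 9382627453/54593512047 (L = 1110494*(1/1094751) - 1470525*1/1745395 = 158642/156393 - 294105/349079 = 9382627453/54593512047 ≈ 0.17186)
g = -125664 (g = ((2 - 10)*(-119))*(-132) = -8*(-119)*(-132) = 952*(-132) = -125664)
sqrt(g + L) = sqrt(-125664 + 9382627453/54593512047) = sqrt(-6860429715246755/54593512047) = I*sqrt(41614994700768944296684165)/18197837349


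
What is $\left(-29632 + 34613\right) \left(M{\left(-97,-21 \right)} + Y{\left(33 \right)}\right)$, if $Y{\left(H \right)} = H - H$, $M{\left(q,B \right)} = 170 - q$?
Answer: $1329927$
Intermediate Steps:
$Y{\left(H \right)} = 0$
$\left(-29632 + 34613\right) \left(M{\left(-97,-21 \right)} + Y{\left(33 \right)}\right) = \left(-29632 + 34613\right) \left(\left(170 - -97\right) + 0\right) = 4981 \left(\left(170 + 97\right) + 0\right) = 4981 \left(267 + 0\right) = 4981 \cdot 267 = 1329927$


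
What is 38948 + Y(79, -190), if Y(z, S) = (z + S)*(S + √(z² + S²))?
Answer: 60038 - 111*√42341 ≈ 37198.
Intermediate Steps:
Y(z, S) = (S + z)*(S + √(S² + z²))
38948 + Y(79, -190) = 38948 + ((-190)² - 190*79 - 190*√((-190)² + 79²) + 79*√((-190)² + 79²)) = 38948 + (36100 - 15010 - 190*√(36100 + 6241) + 79*√(36100 + 6241)) = 38948 + (36100 - 15010 - 190*√42341 + 79*√42341) = 38948 + (21090 - 111*√42341) = 60038 - 111*√42341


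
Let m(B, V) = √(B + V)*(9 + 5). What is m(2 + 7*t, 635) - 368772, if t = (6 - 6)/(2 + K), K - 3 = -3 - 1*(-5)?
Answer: -368772 + 98*√13 ≈ -3.6842e+5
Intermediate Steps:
K = 5 (K = 3 + (-3 - 1*(-5)) = 3 + (-3 + 5) = 3 + 2 = 5)
t = 0 (t = (6 - 6)/(2 + 5) = 0/7 = 0*(⅐) = 0)
m(B, V) = 14*√(B + V) (m(B, V) = √(B + V)*14 = 14*√(B + V))
m(2 + 7*t, 635) - 368772 = 14*√((2 + 7*0) + 635) - 368772 = 14*√((2 + 0) + 635) - 368772 = 14*√(2 + 635) - 368772 = 14*√637 - 368772 = 14*(7*√13) - 368772 = 98*√13 - 368772 = -368772 + 98*√13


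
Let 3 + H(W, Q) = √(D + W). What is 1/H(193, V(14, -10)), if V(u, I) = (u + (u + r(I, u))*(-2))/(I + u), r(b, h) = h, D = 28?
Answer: 3/212 + √221/212 ≈ 0.084274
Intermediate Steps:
V(u, I) = -3*u/(I + u) (V(u, I) = (u + (u + u)*(-2))/(I + u) = (u + (2*u)*(-2))/(I + u) = (u - 4*u)/(I + u) = (-3*u)/(I + u) = -3*u/(I + u))
H(W, Q) = -3 + √(28 + W)
1/H(193, V(14, -10)) = 1/(-3 + √(28 + 193)) = 1/(-3 + √221)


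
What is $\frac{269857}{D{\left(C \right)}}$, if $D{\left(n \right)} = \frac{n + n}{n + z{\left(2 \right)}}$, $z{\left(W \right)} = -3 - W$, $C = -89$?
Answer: $\frac{12683279}{89} \approx 1.4251 \cdot 10^{5}$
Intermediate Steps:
$D{\left(n \right)} = \frac{2 n}{-5 + n}$ ($D{\left(n \right)} = \frac{n + n}{n - 5} = \frac{2 n}{n - 5} = \frac{2 n}{-5 + n}$)
$\frac{269857}{D{\left(C \right)}} = \frac{269857}{2 \left(-89\right) \frac{1}{-5 - 89}} = \frac{269857}{2 \left(-89\right) \frac{1}{-94}} = \frac{269857}{2 \left(-89\right) \left(- \frac{1}{94}\right)} = \frac{269857}{\frac{89}{47}} = 269857 \cdot \frac{47}{89} = \frac{12683279}{89}$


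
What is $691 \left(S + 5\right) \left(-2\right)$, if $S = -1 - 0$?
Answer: $-5528$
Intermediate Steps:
$S = -1$ ($S = -1 + 0 = -1$)
$691 \left(S + 5\right) \left(-2\right) = 691 \left(-1 + 5\right) \left(-2\right) = 691 \cdot 4 \left(-2\right) = 691 \left(-8\right) = -5528$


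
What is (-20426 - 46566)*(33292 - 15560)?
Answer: -1187902144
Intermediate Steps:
(-20426 - 46566)*(33292 - 15560) = -66992*17732 = -1187902144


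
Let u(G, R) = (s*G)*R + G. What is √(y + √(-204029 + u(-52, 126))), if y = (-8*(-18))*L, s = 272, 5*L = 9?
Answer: √(6480 + 125*I*√79449)/5 ≈ 29.088 + 24.226*I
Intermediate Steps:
L = 9/5 (L = (⅕)*9 = 9/5 ≈ 1.8000)
y = 1296/5 (y = -8*(-18)*(9/5) = 144*(9/5) = 1296/5 ≈ 259.20)
u(G, R) = G + 272*G*R (u(G, R) = (272*G)*R + G = 272*G*R + G = G + 272*G*R)
√(y + √(-204029 + u(-52, 126))) = √(1296/5 + √(-204029 - 52*(1 + 272*126))) = √(1296/5 + √(-204029 - 52*(1 + 34272))) = √(1296/5 + √(-204029 - 52*34273)) = √(1296/5 + √(-204029 - 1782196)) = √(1296/5 + √(-1986225)) = √(1296/5 + 5*I*√79449)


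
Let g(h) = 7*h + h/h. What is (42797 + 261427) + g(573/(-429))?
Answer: 43502838/143 ≈ 3.0422e+5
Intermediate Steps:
g(h) = 1 + 7*h (g(h) = 7*h + 1 = 1 + 7*h)
(42797 + 261427) + g(573/(-429)) = (42797 + 261427) + (1 + 7*(573/(-429))) = 304224 + (1 + 7*(573*(-1/429))) = 304224 + (1 + 7*(-191/143)) = 304224 + (1 - 1337/143) = 304224 - 1194/143 = 43502838/143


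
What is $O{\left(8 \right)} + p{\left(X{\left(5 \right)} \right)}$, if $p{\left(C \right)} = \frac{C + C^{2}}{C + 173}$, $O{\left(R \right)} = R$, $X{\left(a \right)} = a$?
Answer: $\frac{727}{89} \approx 8.1685$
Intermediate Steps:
$p{\left(C \right)} = \frac{C + C^{2}}{173 + C}$
$O{\left(8 \right)} + p{\left(X{\left(5 \right)} \right)} = 8 + \frac{5 \left(1 + 5\right)}{173 + 5} = 8 + 5 \cdot \frac{1}{178} \cdot 6 = 8 + \frac{15}{89} = \frac{727}{89}$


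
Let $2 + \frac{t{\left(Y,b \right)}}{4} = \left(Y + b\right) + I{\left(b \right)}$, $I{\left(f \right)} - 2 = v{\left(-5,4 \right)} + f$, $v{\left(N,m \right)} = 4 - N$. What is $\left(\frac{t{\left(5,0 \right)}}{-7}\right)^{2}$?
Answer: $64$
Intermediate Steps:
$I{\left(f \right)} = 11 + f$ ($I{\left(f \right)} = 2 + \left(\left(4 - -5\right) + f\right) = 2 + \left(\left(4 + 5\right) + f\right) = 2 + \left(9 + f\right) = 11 + f$)
$t{\left(Y,b \right)} = 36 + 4 Y + 8 b$ ($t{\left(Y,b \right)} = -8 + 4 \left(\left(Y + b\right) + \left(11 + b\right)\right) = -8 + 4 \left(11 + Y + 2 b\right) = -8 + \left(44 + 4 Y + 8 b\right) = 36 + 4 Y + 8 b$)
$\left(\frac{t{\left(5,0 \right)}}{-7}\right)^{2} = \left(\frac{36 + 4 \cdot 5 + 8 \cdot 0}{-7}\right)^{2} = \left(\left(36 + 20 + 0\right) \left(- \frac{1}{7}\right)\right)^{2} = \left(56 \left(- \frac{1}{7}\right)\right)^{2} = \left(-8\right)^{2} = 64$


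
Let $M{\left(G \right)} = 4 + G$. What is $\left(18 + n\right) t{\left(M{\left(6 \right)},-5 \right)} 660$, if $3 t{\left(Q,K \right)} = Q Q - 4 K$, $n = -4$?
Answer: $369600$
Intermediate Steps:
$t{\left(Q,K \right)} = - \frac{4 K}{3} + \frac{Q^{2}}{3}$ ($t{\left(Q,K \right)} = \frac{Q Q - 4 K}{3} = \frac{Q^{2} - 4 K}{3} = - \frac{4 K}{3} + \frac{Q^{2}}{3}$)
$\left(18 + n\right) t{\left(M{\left(6 \right)},-5 \right)} 660 = \left(18 - 4\right) \left(\left(- \frac{4}{3}\right) \left(-5\right) + \frac{\left(4 + 6\right)^{2}}{3}\right) 660 = 14 \left(\frac{20}{3} + \frac{10^{2}}{3}\right) 660 = 14 \left(\frac{20}{3} + \frac{1}{3} \cdot 100\right) 660 = 14 \left(\frac{20}{3} + \frac{100}{3}\right) 660 = 14 \cdot 40 \cdot 660 = 560 \cdot 660 = 369600$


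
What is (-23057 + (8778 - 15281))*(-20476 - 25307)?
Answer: 1353345480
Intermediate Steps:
(-23057 + (8778 - 15281))*(-20476 - 25307) = (-23057 - 6503)*(-45783) = -29560*(-45783) = 1353345480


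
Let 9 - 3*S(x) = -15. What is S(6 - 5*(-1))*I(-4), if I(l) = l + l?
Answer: -64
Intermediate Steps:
I(l) = 2*l
S(x) = 8 (S(x) = 3 - ⅓*(-15) = 3 + 5 = 8)
S(6 - 5*(-1))*I(-4) = 8*(2*(-4)) = 8*(-8) = -64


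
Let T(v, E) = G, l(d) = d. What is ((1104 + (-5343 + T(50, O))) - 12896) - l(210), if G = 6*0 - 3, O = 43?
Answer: -17348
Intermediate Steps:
G = -3 (G = 0 - 3 = -3)
T(v, E) = -3
((1104 + (-5343 + T(50, O))) - 12896) - l(210) = ((1104 + (-5343 - 3)) - 12896) - 1*210 = ((1104 - 5346) - 12896) - 210 = (-4242 - 12896) - 210 = -17138 - 210 = -17348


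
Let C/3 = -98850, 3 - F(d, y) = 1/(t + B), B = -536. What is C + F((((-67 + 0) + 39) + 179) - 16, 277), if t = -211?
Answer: -221520608/747 ≈ -2.9655e+5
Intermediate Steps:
F(d, y) = 2242/747 (F(d, y) = 3 - 1/(-211 - 536) = 3 - 1/(-747) = 3 - 1*(-1/747) = 3 + 1/747 = 2242/747)
C = -296550 (C = 3*(-98850) = -296550)
C + F((((-67 + 0) + 39) + 179) - 16, 277) = -296550 + 2242/747 = -221520608/747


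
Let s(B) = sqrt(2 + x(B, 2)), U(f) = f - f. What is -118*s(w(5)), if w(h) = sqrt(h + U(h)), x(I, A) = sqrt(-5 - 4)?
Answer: -118*sqrt(2 + 3*I) ≈ -197.55 - 105.73*I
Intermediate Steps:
U(f) = 0
x(I, A) = 3*I (x(I, A) = sqrt(-9) = 3*I)
w(h) = sqrt(h) (w(h) = sqrt(h + 0) = sqrt(h))
s(B) = sqrt(2 + 3*I)
-118*s(w(5)) = -118*sqrt(2 + 3*I)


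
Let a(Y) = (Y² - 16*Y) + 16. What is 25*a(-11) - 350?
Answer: 7475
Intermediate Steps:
a(Y) = 16 + Y² - 16*Y
25*a(-11) - 350 = 25*(16 + (-11)² - 16*(-11)) - 350 = 25*(16 + 121 + 176) - 350 = 25*313 - 350 = 7825 - 350 = 7475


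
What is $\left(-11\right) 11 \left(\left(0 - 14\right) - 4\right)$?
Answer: $2178$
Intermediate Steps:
$\left(-11\right) 11 \left(\left(0 - 14\right) - 4\right) = - 121 \left(-14 - 4\right) = \left(-121\right) \left(-18\right) = 2178$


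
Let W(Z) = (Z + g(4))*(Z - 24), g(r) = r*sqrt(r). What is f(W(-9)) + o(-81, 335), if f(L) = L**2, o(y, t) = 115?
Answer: 1204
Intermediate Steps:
g(r) = r**(3/2)
W(Z) = (-24 + Z)*(8 + Z) (W(Z) = (Z + 4**(3/2))*(Z - 24) = (Z + 8)*(-24 + Z) = (8 + Z)*(-24 + Z) = (-24 + Z)*(8 + Z))
f(W(-9)) + o(-81, 335) = (-192 + (-9)**2 - 16*(-9))**2 + 115 = (-192 + 81 + 144)**2 + 115 = 33**2 + 115 = 1089 + 115 = 1204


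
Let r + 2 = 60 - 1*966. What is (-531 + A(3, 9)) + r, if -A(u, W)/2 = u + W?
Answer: -1463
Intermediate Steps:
A(u, W) = -2*W - 2*u (A(u, W) = -2*(u + W) = -2*(W + u) = -2*W - 2*u)
r = -908 (r = -2 + (60 - 1*966) = -2 + (60 - 966) = -2 - 906 = -908)
(-531 + A(3, 9)) + r = (-531 + (-2*9 - 2*3)) - 908 = (-531 + (-18 - 6)) - 908 = (-531 - 24) - 908 = -555 - 908 = -1463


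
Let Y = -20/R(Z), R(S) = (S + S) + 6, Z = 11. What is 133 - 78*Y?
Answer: 1321/7 ≈ 188.71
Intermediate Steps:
R(S) = 6 + 2*S (R(S) = 2*S + 6 = 6 + 2*S)
Y = -5/7 (Y = -20/(6 + 2*11) = -20/(6 + 22) = -20/28 = -20*1/28 = -5/7 ≈ -0.71429)
133 - 78*Y = 133 - 78*(-5/7) = 133 + 390/7 = 1321/7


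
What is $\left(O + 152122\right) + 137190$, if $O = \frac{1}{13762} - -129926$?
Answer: $\frac{5769553357}{13762} \approx 4.1924 \cdot 10^{5}$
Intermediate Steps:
$O = \frac{1788041613}{13762}$ ($O = \frac{1}{13762} + 129926 = \frac{1788041613}{13762} \approx 1.2993 \cdot 10^{5}$)
$\left(O + 152122\right) + 137190 = \left(\frac{1788041613}{13762} + 152122\right) + 137190 = \frac{3881544577}{13762} + 137190 = \frac{5769553357}{13762}$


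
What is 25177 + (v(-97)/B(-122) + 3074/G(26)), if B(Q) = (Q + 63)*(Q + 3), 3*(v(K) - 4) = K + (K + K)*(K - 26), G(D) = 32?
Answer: 144366181/5712 ≈ 25274.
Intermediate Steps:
v(K) = 4 + K/3 + 2*K*(-26 + K)/3 (v(K) = 4 + (K + (K + K)*(K - 26))/3 = 4 + (K + (2*K)*(-26 + K))/3 = 4 + (K + 2*K*(-26 + K))/3 = 4 + (K/3 + 2*K*(-26 + K)/3) = 4 + K/3 + 2*K*(-26 + K)/3)
B(Q) = (3 + Q)*(63 + Q) (B(Q) = (63 + Q)*(3 + Q) = (3 + Q)*(63 + Q))
25177 + (v(-97)/B(-122) + 3074/G(26)) = 25177 + ((4 - 17*(-97) + (⅔)*(-97)²)/(189 + (-122)² + 66*(-122)) + 3074/32) = 25177 + ((4 + 1649 + (⅔)*9409)/(189 + 14884 - 8052) + 3074*(1/32)) = 25177 + ((4 + 1649 + 18818/3)/7021 + 1537/16) = 25177 + ((23777/3)*(1/7021) + 1537/16) = 25177 + (403/357 + 1537/16) = 25177 + 555157/5712 = 144366181/5712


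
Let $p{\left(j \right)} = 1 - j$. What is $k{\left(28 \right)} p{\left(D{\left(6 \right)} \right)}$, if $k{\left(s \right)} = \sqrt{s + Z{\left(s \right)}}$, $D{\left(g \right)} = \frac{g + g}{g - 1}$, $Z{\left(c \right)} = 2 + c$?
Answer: $- \frac{7 \sqrt{58}}{5} \approx -10.662$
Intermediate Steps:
$D{\left(g \right)} = \frac{2 g}{-1 + g}$
$k{\left(s \right)} = \sqrt{2 + 2 s}$ ($k{\left(s \right)} = \sqrt{s + \left(2 + s\right)} = \sqrt{2 + 2 s}$)
$k{\left(28 \right)} p{\left(D{\left(6 \right)} \right)} = \sqrt{2 + 2 \cdot 28} \left(1 - 2 \cdot 6 \frac{1}{-1 + 6}\right) = \sqrt{2 + 56} \left(1 - 2 \cdot 6 \cdot \frac{1}{5}\right) = \sqrt{58} \left(1 - 2 \cdot 6 \cdot \frac{1}{5}\right) = \sqrt{58} \left(1 - \frac{12}{5}\right) = \sqrt{58} \left(- \frac{7}{5}\right) = - \frac{7 \sqrt{58}}{5}$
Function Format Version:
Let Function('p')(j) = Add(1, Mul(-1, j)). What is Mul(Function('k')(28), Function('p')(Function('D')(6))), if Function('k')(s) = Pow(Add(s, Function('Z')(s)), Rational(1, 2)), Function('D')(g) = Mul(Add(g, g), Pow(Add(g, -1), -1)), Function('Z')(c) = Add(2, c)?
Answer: Mul(Rational(-7, 5), Pow(58, Rational(1, 2))) ≈ -10.662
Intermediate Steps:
Function('D')(g) = Mul(2, g, Pow(Add(-1, g), -1)) (Function('D')(g) = Mul(Mul(2, g), Pow(Add(-1, g), -1)) = Mul(2, g, Pow(Add(-1, g), -1)))
Function('k')(s) = Pow(Add(2, Mul(2, s)), Rational(1, 2)) (Function('k')(s) = Pow(Add(s, Add(2, s)), Rational(1, 2)) = Pow(Add(2, Mul(2, s)), Rational(1, 2)))
Mul(Function('k')(28), Function('p')(Function('D')(6))) = Mul(Pow(Add(2, Mul(2, 28)), Rational(1, 2)), Add(1, Mul(-1, Mul(2, 6, Pow(Add(-1, 6), -1))))) = Mul(Pow(Add(2, 56), Rational(1, 2)), Add(1, Mul(-1, Mul(2, 6, Pow(5, -1))))) = Mul(Pow(58, Rational(1, 2)), Add(1, Mul(-1, Mul(2, 6, Rational(1, 5))))) = Mul(Pow(58, Rational(1, 2)), Add(1, Mul(-1, Rational(12, 5)))) = Mul(Pow(58, Rational(1, 2)), Add(1, Rational(-12, 5))) = Mul(Pow(58, Rational(1, 2)), Rational(-7, 5)) = Mul(Rational(-7, 5), Pow(58, Rational(1, 2)))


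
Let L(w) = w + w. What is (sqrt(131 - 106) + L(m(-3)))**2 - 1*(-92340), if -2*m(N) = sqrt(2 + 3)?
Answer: 92370 - 10*sqrt(5) ≈ 92348.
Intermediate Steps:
m(N) = -sqrt(5)/2 (m(N) = -sqrt(2 + 3)/2 = -sqrt(5)/2)
L(w) = 2*w
(sqrt(131 - 106) + L(m(-3)))**2 - 1*(-92340) = (sqrt(131 - 106) + 2*(-sqrt(5)/2))**2 - 1*(-92340) = (sqrt(25) - sqrt(5))**2 + 92340 = (5 - sqrt(5))**2 + 92340 = 92340 + (5 - sqrt(5))**2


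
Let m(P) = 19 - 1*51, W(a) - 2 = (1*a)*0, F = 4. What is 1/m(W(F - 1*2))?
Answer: -1/32 ≈ -0.031250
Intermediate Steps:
W(a) = 2 (W(a) = 2 + (1*a)*0 = 2 + a*0 = 2 + 0 = 2)
m(P) = -32 (m(P) = 19 - 51 = -32)
1/m(W(F - 1*2)) = 1/(-32) = -1/32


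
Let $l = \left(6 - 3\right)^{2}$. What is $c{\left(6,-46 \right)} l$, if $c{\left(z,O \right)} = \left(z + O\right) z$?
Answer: $-2160$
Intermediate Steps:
$l = 9$ ($l = 3^{2} = 9$)
$c{\left(z,O \right)} = z \left(O + z\right)$ ($c{\left(z,O \right)} = \left(O + z\right) z = z \left(O + z\right)$)
$c{\left(6,-46 \right)} l = 6 \left(-46 + 6\right) 9 = 6 \left(-40\right) 9 = \left(-240\right) 9 = -2160$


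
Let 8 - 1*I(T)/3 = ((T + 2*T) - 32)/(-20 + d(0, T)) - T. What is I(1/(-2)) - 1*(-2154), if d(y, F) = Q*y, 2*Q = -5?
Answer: 86859/40 ≈ 2171.5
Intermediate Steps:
Q = -5/2 (Q = (½)*(-5) = -5/2 ≈ -2.5000)
d(y, F) = -5*y/2
I(T) = 96/5 + 69*T/20 (I(T) = 24 - 3*(((T + 2*T) - 32)/(-20 - 5/2*0) - T) = 24 - 3*((3*T - 32)/(-20 + 0) - T) = 24 - 3*((-32 + 3*T)/(-20) - T) = 24 - 3*((-32 + 3*T)*(-1/20) - T) = 24 - 3*((8/5 - 3*T/20) - T) = 24 - 3*(8/5 - 23*T/20) = 24 + (-24/5 + 69*T/20) = 96/5 + 69*T/20)
I(1/(-2)) - 1*(-2154) = (96/5 + (69/20)/(-2)) - 1*(-2154) = (96/5 + (69/20)*(-½)) + 2154 = (96/5 - 69/40) + 2154 = 699/40 + 2154 = 86859/40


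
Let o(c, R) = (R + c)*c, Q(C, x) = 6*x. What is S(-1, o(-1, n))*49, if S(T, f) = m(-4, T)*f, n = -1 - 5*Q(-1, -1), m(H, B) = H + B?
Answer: 6860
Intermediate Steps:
m(H, B) = B + H
n = 29 (n = -1 - 30*(-1) = -1 - 5*(-6) = -1 + 30 = 29)
o(c, R) = c*(R + c)
S(T, f) = f*(-4 + T) (S(T, f) = (T - 4)*f = (-4 + T)*f = f*(-4 + T))
S(-1, o(-1, n))*49 = ((-(29 - 1))*(-4 - 1))*49 = (-1*28*(-5))*49 = -28*(-5)*49 = 140*49 = 6860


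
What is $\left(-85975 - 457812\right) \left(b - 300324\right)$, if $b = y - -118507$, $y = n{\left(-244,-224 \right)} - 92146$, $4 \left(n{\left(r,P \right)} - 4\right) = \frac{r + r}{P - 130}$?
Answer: $\frac{26368602492734}{177} \approx 1.4898 \cdot 10^{11}$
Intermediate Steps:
$n{\left(r,P \right)} = 4 + \frac{r}{2 \left(-130 + P\right)}$ ($n{\left(r,P \right)} = 4 + \frac{\left(r + r\right) \frac{1}{P - 130}}{4} = 4 + \frac{2 r \frac{1}{-130 + P}}{4} = 4 + \frac{r}{2 \left(-130 + P\right)}$)
$y = - \frac{16309073}{177}$ ($y = \frac{-1040 - 244 + 8 \left(-224\right)}{2 \left(-130 - 224\right)} - 92146 = \frac{-1040 - 244 - 1792}{2 \left(-354\right)} - 92146 = \frac{1}{2} \left(- \frac{1}{354}\right) \left(-3076\right) - 92146 = \frac{769}{177} - 92146 = - \frac{16309073}{177} \approx -92142.0$)
$b = \frac{4666666}{177}$ ($b = - \frac{16309073}{177} - -118507 = - \frac{16309073}{177} + 118507 = \frac{4666666}{177} \approx 26365.0$)
$\left(-85975 - 457812\right) \left(b - 300324\right) = \left(-85975 - 457812\right) \left(\frac{4666666}{177} - 300324\right) = \left(-543787\right) \left(- \frac{48490682}{177}\right) = \frac{26368602492734}{177}$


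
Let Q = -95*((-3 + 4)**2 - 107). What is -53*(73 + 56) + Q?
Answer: 3233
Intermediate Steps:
Q = 10070 (Q = -95*(1**2 - 107) = -95*(1 - 107) = -95*(-106) = 10070)
-53*(73 + 56) + Q = -53*(73 + 56) + 10070 = -53*129 + 10070 = -6837 + 10070 = 3233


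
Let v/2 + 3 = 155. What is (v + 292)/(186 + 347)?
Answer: 596/533 ≈ 1.1182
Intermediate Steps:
v = 304 (v = -6 + 2*155 = -6 + 310 = 304)
(v + 292)/(186 + 347) = (304 + 292)/(186 + 347) = 596/533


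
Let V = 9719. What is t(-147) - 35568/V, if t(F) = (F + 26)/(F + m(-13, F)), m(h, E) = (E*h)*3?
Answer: -199858847/54290334 ≈ -3.6813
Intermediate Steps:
m(h, E) = 3*E*h
t(F) = -(26 + F)/(38*F) (t(F) = (F + 26)/(F + 3*F*(-13)) = (26 + F)/(F - 39*F) = (26 + F)/((-38*F)) = (26 + F)*(-1/(38*F)) = -(26 + F)/(38*F))
t(-147) - 35568/V = (1/38)*(-26 - 1*(-147))/(-147) - 35568/9719 = (1/38)*(-1/147)*(-26 + 147) - 35568/9719 = (1/38)*(-1/147)*121 - 1*35568/9719 = -121/5586 - 35568/9719 = -199858847/54290334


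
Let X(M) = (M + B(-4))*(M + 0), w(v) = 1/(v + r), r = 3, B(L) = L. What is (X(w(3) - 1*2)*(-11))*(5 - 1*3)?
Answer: -4235/18 ≈ -235.28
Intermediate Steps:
w(v) = 1/(3 + v) (w(v) = 1/(v + 3) = 1/(3 + v))
X(M) = M*(-4 + M) (X(M) = (M - 4)*(M + 0) = (-4 + M)*M = M*(-4 + M))
(X(w(3) - 1*2)*(-11))*(5 - 1*3) = (((1/(3 + 3) - 1*2)*(-4 + (1/(3 + 3) - 1*2)))*(-11))*(5 - 1*3) = (((1/6 - 2)*(-4 + (1/6 - 2)))*(-11))*(5 - 3) = (((1/6 - 2)*(-4 + (1/6 - 2)))*(-11))*2 = (-11*(-4 - 11/6)/6*(-11))*2 = (-11/6*(-35/6)*(-11))*2 = ((385/36)*(-11))*2 = -4235/36*2 = -4235/18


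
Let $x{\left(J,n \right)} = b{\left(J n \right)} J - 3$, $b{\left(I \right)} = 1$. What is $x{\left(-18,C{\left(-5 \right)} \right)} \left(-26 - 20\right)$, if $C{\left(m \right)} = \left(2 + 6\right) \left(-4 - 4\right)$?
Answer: $966$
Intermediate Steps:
$C{\left(m \right)} = -64$ ($C{\left(m \right)} = 8 \left(-8\right) = -64$)
$x{\left(J,n \right)} = -3 + J$ ($x{\left(J,n \right)} = 1 J - 3 = J - 3 = -3 + J$)
$x{\left(-18,C{\left(-5 \right)} \right)} \left(-26 - 20\right) = \left(-3 - 18\right) \left(-26 - 20\right) = \left(-21\right) \left(-46\right) = 966$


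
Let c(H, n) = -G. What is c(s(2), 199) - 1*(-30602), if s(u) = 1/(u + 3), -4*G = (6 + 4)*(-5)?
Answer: 61179/2 ≈ 30590.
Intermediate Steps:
G = 25/2 (G = -(6 + 4)*(-5)/4 = -5*(-5)/2 = -¼*(-50) = 25/2 ≈ 12.500)
s(u) = 1/(3 + u)
c(H, n) = -25/2 (c(H, n) = -1*25/2 = -25/2)
c(s(2), 199) - 1*(-30602) = -25/2 - 1*(-30602) = -25/2 + 30602 = 61179/2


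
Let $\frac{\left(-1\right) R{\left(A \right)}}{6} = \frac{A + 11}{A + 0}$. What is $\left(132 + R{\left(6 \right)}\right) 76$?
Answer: $8740$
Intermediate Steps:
$R{\left(A \right)} = - \frac{6 \left(11 + A\right)}{A}$ ($R{\left(A \right)} = - 6 \frac{A + 11}{A + 0} = - 6 \frac{11 + A}{A} = - \frac{6 \left(11 + A\right)}{A}$)
$\left(132 + R{\left(6 \right)}\right) 76 = \left(132 - \left(6 + \frac{66}{6}\right)\right) 76 = \left(132 - 17\right) 76 = 115 \cdot 76 = 8740$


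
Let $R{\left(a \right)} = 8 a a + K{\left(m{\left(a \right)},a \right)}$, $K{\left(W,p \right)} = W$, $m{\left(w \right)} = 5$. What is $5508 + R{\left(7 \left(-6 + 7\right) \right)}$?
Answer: $5905$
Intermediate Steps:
$R{\left(a \right)} = 5 + 8 a^{2}$ ($R{\left(a \right)} = 8 a a + 5 = 8 a^{2} + 5 = 5 + 8 a^{2}$)
$5508 + R{\left(7 \left(-6 + 7\right) \right)} = 5508 + \left(5 + 8 \left(7 \left(-6 + 7\right)\right)^{2}\right) = 5508 + \left(5 + 8 \left(7 \cdot 1\right)^{2}\right) = 5508 + \left(5 + 8 \cdot 7^{2}\right) = 5508 + \left(5 + 8 \cdot 49\right) = 5508 + \left(5 + 392\right) = 5508 + 397 = 5905$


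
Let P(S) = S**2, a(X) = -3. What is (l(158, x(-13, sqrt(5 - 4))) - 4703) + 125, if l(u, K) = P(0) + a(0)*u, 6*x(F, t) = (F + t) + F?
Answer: -5052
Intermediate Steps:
x(F, t) = F/3 + t/6 (x(F, t) = ((F + t) + F)/6 = (t + 2*F)/6 = F/3 + t/6)
l(u, K) = -3*u (l(u, K) = 0**2 - 3*u = 0 - 3*u = -3*u)
(l(158, x(-13, sqrt(5 - 4))) - 4703) + 125 = (-3*158 - 4703) + 125 = (-474 - 4703) + 125 = -5177 + 125 = -5052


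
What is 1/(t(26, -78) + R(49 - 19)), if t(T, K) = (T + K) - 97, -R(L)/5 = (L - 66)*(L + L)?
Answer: 1/10651 ≈ 9.3888e-5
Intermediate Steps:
R(L) = -10*L*(-66 + L) (R(L) = -5*(L - 66)*(L + L) = -5*(-66 + L)*2*L = -10*L*(-66 + L))
t(T, K) = -97 + K + T (t(T, K) = (K + T) - 97 = -97 + K + T)
1/(t(26, -78) + R(49 - 19)) = 1/((-97 - 78 + 26) + 10*(49 - 19)*(66 - (49 - 19))) = 1/(-149 + 10*30*(66 - 1*30)) = 1/(-149 + 10*30*(66 - 30)) = 1/(-149 + 10*30*36) = 1/(-149 + 10800) = 1/10651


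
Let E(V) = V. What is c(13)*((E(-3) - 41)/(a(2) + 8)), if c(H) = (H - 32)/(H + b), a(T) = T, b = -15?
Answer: -209/5 ≈ -41.800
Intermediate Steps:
c(H) = (-32 + H)/(-15 + H) (c(H) = (H - 32)/(H - 15) = (-32 + H)/(-15 + H))
c(13)*((E(-3) - 41)/(a(2) + 8)) = ((-32 + 13)/(-15 + 13))*((-3 - 41)/(2 + 8)) = (-19/(-2))*(-44/10) = (-½*(-19))*(-44*⅒) = (19/2)*(-22/5) = -209/5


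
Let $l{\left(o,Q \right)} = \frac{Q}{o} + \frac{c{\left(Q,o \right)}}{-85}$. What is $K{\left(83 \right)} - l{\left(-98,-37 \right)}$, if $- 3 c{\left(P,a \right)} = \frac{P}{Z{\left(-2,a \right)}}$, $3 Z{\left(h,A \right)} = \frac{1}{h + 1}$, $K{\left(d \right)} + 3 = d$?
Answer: $\frac{659629}{8330} \approx 79.187$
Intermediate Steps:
$K{\left(d \right)} = -3 + d$
$Z{\left(h,A \right)} = \frac{1}{3 \left(1 + h\right)}$ ($Z{\left(h,A \right)} = \frac{1}{3 \left(h + 1\right)} = \frac{1}{3 \left(1 + h\right)}$)
$c{\left(P,a \right)} = P$ ($c{\left(P,a \right)} = - \frac{P \frac{1}{\frac{1}{3} \frac{1}{1 - 2}}}{3} = - \frac{P \frac{1}{\frac{1}{3} \frac{1}{-1}}}{3} = - \frac{P \frac{1}{\frac{1}{3} \left(-1\right)}}{3} = - \frac{P \frac{1}{- \frac{1}{3}}}{3} = - \frac{P \left(-3\right)}{3} = - \frac{\left(-3\right) P}{3} = P$)
$l{\left(o,Q \right)} = - \frac{Q}{85} + \frac{Q}{o}$ ($l{\left(o,Q \right)} = \frac{Q}{o} + \frac{Q}{-85} = \frac{Q}{o} + Q \left(- \frac{1}{85}\right) = \frac{Q}{o} - \frac{Q}{85} = - \frac{Q}{85} + \frac{Q}{o}$)
$K{\left(83 \right)} - l{\left(-98,-37 \right)} = \left(-3 + 83\right) - \left(\left(- \frac{1}{85}\right) \left(-37\right) - \frac{37}{-98}\right) = 80 - \left(\frac{37}{85} - - \frac{37}{98}\right) = 80 - \left(\frac{37}{85} + \frac{37}{98}\right) = 80 - \frac{6771}{8330} = \frac{659629}{8330}$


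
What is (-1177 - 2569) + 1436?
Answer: -2310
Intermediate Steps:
(-1177 - 2569) + 1436 = -3746 + 1436 = -2310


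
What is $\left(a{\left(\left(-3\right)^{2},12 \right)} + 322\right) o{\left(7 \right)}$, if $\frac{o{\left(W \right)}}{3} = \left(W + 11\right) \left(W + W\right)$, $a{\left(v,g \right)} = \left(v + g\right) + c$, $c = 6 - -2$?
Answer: $265356$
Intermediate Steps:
$c = 8$ ($c = 6 + 2 = 8$)
$a{\left(v,g \right)} = 8 + g + v$ ($a{\left(v,g \right)} = \left(v + g\right) + 8 = \left(g + v\right) + 8 = 8 + g + v$)
$o{\left(W \right)} = 6 W \left(11 + W\right)$ ($o{\left(W \right)} = 3 \left(W + 11\right) \left(W + W\right) = 3 \left(11 + W\right) 2 W = 3 \cdot 2 W \left(11 + W\right) = 6 W \left(11 + W\right)$)
$\left(a{\left(\left(-3\right)^{2},12 \right)} + 322\right) o{\left(7 \right)} = \left(\left(8 + 12 + \left(-3\right)^{2}\right) + 322\right) 6 \cdot 7 \left(11 + 7\right) = \left(\left(8 + 12 + 9\right) + 322\right) 6 \cdot 7 \cdot 18 = \left(29 + 322\right) 756 = 351 \cdot 756 = 265356$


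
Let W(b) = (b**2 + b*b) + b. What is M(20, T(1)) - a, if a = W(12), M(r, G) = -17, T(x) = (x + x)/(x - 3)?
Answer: -317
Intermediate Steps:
T(x) = 2*x/(-3 + x) (T(x) = (2*x)/(-3 + x) = 2*x/(-3 + x))
W(b) = b + 2*b**2 (W(b) = (b**2 + b**2) + b = 2*b**2 + b = b + 2*b**2)
a = 300 (a = 12*(1 + 2*12) = 12*(1 + 24) = 12*25 = 300)
M(20, T(1)) - a = -17 - 1*300 = -17 - 300 = -317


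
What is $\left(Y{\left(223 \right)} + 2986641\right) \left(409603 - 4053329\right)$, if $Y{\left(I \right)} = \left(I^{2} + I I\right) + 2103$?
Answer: $-11252561920652$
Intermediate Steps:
$Y{\left(I \right)} = 2103 + 2 I^{2}$ ($Y{\left(I \right)} = \left(I^{2} + I^{2}\right) + 2103 = 2 I^{2} + 2103 = 2103 + 2 I^{2}$)
$\left(Y{\left(223 \right)} + 2986641\right) \left(409603 - 4053329\right) = \left(\left(2103 + 2 \cdot 223^{2}\right) + 2986641\right) \left(409603 - 4053329\right) = \left(\left(2103 + 2 \cdot 49729\right) + 2986641\right) \left(-3643726\right) = \left(\left(2103 + 99458\right) + 2986641\right) \left(-3643726\right) = \left(101561 + 2986641\right) \left(-3643726\right) = 3088202 \left(-3643726\right) = -11252561920652$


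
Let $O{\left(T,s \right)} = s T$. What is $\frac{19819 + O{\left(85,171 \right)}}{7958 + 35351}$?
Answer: $\frac{34354}{43309} \approx 0.79323$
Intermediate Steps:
$O{\left(T,s \right)} = T s$
$\frac{19819 + O{\left(85,171 \right)}}{7958 + 35351} = \frac{19819 + 85 \cdot 171}{7958 + 35351} = \frac{19819 + 14535}{43309} = 34354 \cdot \frac{1}{43309} = \frac{34354}{43309}$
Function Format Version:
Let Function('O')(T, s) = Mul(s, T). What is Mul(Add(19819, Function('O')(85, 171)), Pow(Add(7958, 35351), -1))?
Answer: Rational(34354, 43309) ≈ 0.79323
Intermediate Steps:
Function('O')(T, s) = Mul(T, s)
Mul(Add(19819, Function('O')(85, 171)), Pow(Add(7958, 35351), -1)) = Mul(Add(19819, Mul(85, 171)), Pow(Add(7958, 35351), -1)) = Mul(Add(19819, 14535), Pow(43309, -1)) = Mul(34354, Rational(1, 43309)) = Rational(34354, 43309)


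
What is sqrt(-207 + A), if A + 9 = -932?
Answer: 2*I*sqrt(287) ≈ 33.882*I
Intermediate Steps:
A = -941 (A = -9 - 932 = -941)
sqrt(-207 + A) = sqrt(-207 - 941) = sqrt(-1148) = 2*I*sqrt(287)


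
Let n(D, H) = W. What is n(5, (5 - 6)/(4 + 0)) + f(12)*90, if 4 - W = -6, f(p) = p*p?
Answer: 12970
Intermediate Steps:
f(p) = p²
W = 10 (W = 4 - 1*(-6) = 4 + 6 = 10)
n(D, H) = 10
n(5, (5 - 6)/(4 + 0)) + f(12)*90 = 10 + 12²*90 = 10 + 144*90 = 10 + 12960 = 12970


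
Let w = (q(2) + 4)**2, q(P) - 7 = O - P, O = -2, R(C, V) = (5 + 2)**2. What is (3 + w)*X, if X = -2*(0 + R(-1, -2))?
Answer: -5096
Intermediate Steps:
R(C, V) = 49 (R(C, V) = 7**2 = 49)
X = -98 (X = -2*(0 + 49) = -2*49 = -98)
q(P) = 5 - P (q(P) = 7 + (-2 - P) = 5 - P)
w = 49 (w = ((5 - 1*2) + 4)**2 = ((5 - 2) + 4)**2 = (3 + 4)**2 = 7**2 = 49)
(3 + w)*X = (3 + 49)*(-98) = 52*(-98) = -5096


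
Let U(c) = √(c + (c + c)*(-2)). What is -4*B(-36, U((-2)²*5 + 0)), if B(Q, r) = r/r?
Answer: -4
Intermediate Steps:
U(c) = √3*√(-c) (U(c) = √(c + (2*c)*(-2)) = √(c - 4*c) = √(-3*c) = √3*√(-c))
B(Q, r) = 1
-4*B(-36, U((-2)²*5 + 0)) = -4*1 = -4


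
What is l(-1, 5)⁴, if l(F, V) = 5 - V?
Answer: 0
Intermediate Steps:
l(-1, 5)⁴ = (5 - 1*5)⁴ = (5 - 5)⁴ = 0⁴ = 0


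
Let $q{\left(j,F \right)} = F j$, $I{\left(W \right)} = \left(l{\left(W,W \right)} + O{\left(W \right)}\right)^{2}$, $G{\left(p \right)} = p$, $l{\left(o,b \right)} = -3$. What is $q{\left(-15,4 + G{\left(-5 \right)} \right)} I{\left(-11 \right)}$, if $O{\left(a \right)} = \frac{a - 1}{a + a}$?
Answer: $\frac{10935}{121} \approx 90.372$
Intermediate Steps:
$O{\left(a \right)} = \frac{-1 + a}{2 a}$
$I{\left(W \right)} = \left(-3 + \frac{-1 + W}{2 W}\right)^{2}$
$q{\left(-15,4 + G{\left(-5 \right)} \right)} I{\left(-11 \right)} = \left(4 - 5\right) \left(-15\right) \frac{\left(1 + 5 \left(-11\right)\right)^{2}}{4 \cdot 121} = \left(-1\right) \left(-15\right) \frac{1}{4} \cdot \frac{1}{121} \left(1 - 55\right)^{2} = 15 \cdot \frac{1}{4} \cdot \frac{1}{121} \left(-54\right)^{2} = 15 \cdot \frac{1}{4} \cdot \frac{1}{121} \cdot 2916 = 15 \cdot \frac{729}{121} = \frac{10935}{121}$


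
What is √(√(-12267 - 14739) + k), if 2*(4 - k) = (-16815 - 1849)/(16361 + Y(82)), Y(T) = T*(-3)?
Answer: √(1189158080 + 259693225*I*√27006)/16115 ≈ 9.1918 + 8.9392*I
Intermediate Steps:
Y(T) = -3*T
k = 73792/16115 (k = 4 - (-16815 - 1849)/(2*(16361 - 3*82)) = 4 - (-9332)/(16361 - 246) = 4 - (-9332)/16115 = 4 - ½*(-18664/16115) = 4 + 9332/16115 = 73792/16115 ≈ 4.5791)
√(√(-12267 - 14739) + k) = √(√(-12267 - 14739) + 73792/16115) = √(√(-27006) + 73792/16115) = √(I*√27006 + 73792/16115) = √(73792/16115 + I*√27006)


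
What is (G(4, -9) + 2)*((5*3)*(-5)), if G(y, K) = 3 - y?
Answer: -75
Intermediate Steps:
(G(4, -9) + 2)*((5*3)*(-5)) = ((3 - 1*4) + 2)*((5*3)*(-5)) = ((3 - 4) + 2)*(15*(-5)) = (-1 + 2)*(-75) = 1*(-75) = -75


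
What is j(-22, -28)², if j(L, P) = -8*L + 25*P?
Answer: 274576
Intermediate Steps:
j(-22, -28)² = (-8*(-22) + 25*(-28))² = (176 - 700)² = (-524)² = 274576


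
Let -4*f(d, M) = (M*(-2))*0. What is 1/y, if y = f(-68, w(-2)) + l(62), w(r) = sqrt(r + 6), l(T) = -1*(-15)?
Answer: 1/15 ≈ 0.066667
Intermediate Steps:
l(T) = 15
w(r) = sqrt(6 + r)
f(d, M) = 0 (f(d, M) = -M*(-2)*0/4 = -(-2*M)*0/4 = -1/4*0 = 0)
y = 15 (y = 0 + 15 = 15)
1/y = 1/15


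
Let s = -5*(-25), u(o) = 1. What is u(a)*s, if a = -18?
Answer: 125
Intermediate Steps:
s = 125
u(a)*s = 1*125 = 125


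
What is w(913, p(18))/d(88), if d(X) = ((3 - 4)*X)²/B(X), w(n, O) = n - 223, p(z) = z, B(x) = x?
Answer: 345/44 ≈ 7.8409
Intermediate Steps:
w(n, O) = -223 + n
d(X) = X (d(X) = ((3 - 4)*X)²/X = (-X)²/X = X²/X = X)
w(913, p(18))/d(88) = (-223 + 913)/88 = 690*(1/88) = 345/44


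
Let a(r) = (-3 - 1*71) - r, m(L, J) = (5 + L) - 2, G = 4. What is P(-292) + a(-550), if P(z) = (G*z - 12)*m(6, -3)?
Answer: -10144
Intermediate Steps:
m(L, J) = 3 + L
a(r) = -74 - r (a(r) = (-3 - 71) - r = -74 - r)
P(z) = -108 + 36*z (P(z) = (4*z - 12)*(3 + 6) = (-12 + 4*z)*9 = -108 + 36*z)
P(-292) + a(-550) = (-108 + 36*(-292)) + (-74 - 1*(-550)) = (-108 - 10512) + (-74 + 550) = -10620 + 476 = -10144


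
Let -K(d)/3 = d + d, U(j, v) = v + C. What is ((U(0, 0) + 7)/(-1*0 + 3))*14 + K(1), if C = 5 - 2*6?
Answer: -6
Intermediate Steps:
C = -7 (C = 5 - 12 = -7)
U(j, v) = -7 + v (U(j, v) = v - 7 = -7 + v)
K(d) = -6*d (K(d) = -3*(d + d) = -6*d)
((U(0, 0) + 7)/(-1*0 + 3))*14 + K(1) = (((-7 + 0) + 7)/(-1*0 + 3))*14 - 6*1 = ((-7 + 7)/(0 + 3))*14 - 6 = (0/3)*14 - 6 = (0*(⅓))*14 - 6 = 0*14 - 6 = 0 - 6 = -6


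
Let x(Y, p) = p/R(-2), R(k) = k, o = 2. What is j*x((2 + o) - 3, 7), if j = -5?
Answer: 35/2 ≈ 17.500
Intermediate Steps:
x(Y, p) = -p/2 (x(Y, p) = p/(-2) = p*(-1/2) = -p/2)
j*x((2 + o) - 3, 7) = -(-5)*7/2 = -5*(-7/2) = 35/2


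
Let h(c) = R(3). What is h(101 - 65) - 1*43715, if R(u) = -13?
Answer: -43728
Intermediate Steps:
h(c) = -13
h(101 - 65) - 1*43715 = -13 - 1*43715 = -13 - 43715 = -43728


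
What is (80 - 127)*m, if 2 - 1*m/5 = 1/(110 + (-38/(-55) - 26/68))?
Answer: -96510740/206277 ≈ -467.87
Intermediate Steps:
m = 2053420/206277 (m = 10 - 5/(110 + (-38/(-55) - 26/68)) = 10 - 5/(110 + (-38*(-1/55) - 26*1/68)) = 10 - 5/(110 + (38/55 - 13/34)) = 10 - 5/(110 + 577/1870) = 10 - 5/206277/1870 = 10 - 5*1870/206277 = 10 - 9350/206277 = 2053420/206277 ≈ 9.9547)
(80 - 127)*m = (80 - 127)*(2053420/206277) = -47*2053420/206277 = -96510740/206277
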